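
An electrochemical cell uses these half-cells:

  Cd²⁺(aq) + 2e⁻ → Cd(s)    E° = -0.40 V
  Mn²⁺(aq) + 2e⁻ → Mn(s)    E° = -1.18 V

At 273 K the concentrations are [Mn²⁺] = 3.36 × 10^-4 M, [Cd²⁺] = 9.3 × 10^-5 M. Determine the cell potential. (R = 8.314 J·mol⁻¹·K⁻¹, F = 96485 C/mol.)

The Cd²⁺/Cd couple has the higher reduction potential and acts as the cathode, so E°_cell = -0.40 − (-1.18) = 0.78 V.
Balancing electrons gives n = 2; the reaction quotient is Q = [Mn²⁺]/[Cd²⁺] = 3.61.
E = E° − (RT/nF) ln Q = 0.78 − (8.314×273)/(2×96485) × (1.285) = 0.780 − 0.015 = 0.765 V.

0.765 V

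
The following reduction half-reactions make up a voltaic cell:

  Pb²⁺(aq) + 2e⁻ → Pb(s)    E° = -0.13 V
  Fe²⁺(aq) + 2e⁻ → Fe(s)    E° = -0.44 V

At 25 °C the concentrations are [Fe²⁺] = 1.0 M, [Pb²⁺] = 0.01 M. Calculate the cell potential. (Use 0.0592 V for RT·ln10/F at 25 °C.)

0.251 V

The Pb²⁺/Pb couple has the higher reduction potential and acts as the cathode, so E°_cell = -0.13 − (-0.44) = 0.31 V.
Balancing electrons gives n = 2; the reaction quotient is Q = [Fe²⁺]/[Pb²⁺] = 100.
At 25 °C, E = E° − (0.0592/n) log Q = 0.31 − (0.0592/2)(2.000) = 0.310 − 0.059 = 0.251 V.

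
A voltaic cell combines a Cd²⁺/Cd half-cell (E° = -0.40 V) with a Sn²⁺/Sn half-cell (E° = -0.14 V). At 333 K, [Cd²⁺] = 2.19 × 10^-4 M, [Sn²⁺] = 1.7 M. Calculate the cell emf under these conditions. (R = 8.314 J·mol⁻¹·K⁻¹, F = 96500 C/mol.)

The Sn²⁺/Sn couple has the higher reduction potential and acts as the cathode, so E°_cell = -0.14 − (-0.40) = 0.26 V.
Balancing electrons gives n = 2; the reaction quotient is Q = [Cd²⁺]/[Sn²⁺] = 1.29 × 10^-4.
E = E° − (RT/nF) ln Q = 0.26 − (8.314×333)/(2×96500) × (-8.957) = 0.260 + 0.128 = 0.388 V.

0.388 V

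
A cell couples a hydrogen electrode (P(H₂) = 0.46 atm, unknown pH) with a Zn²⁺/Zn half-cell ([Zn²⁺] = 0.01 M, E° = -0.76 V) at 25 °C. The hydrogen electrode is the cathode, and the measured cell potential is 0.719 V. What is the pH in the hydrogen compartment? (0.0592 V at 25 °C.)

E°_cell = 0.76 V and n = 2.
log Q = n(E° − E)/0.0592 = 2×(0.76 − 0.719)/0.0592 = 1.385.
With Q = [Zn²⁺]·P(H₂) / [H⁺]^2, solving for [H⁺] gives log[H⁺] = -1.861, so pH = 1.86.

pH = 1.86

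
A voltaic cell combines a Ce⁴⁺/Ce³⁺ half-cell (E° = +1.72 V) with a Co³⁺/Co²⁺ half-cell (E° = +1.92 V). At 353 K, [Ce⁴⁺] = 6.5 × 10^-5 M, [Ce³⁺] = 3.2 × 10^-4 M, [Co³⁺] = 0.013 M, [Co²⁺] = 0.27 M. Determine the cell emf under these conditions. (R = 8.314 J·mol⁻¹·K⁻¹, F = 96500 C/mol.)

The Co³⁺/Co²⁺ couple has the higher reduction potential and acts as the cathode, so E°_cell = +1.92 − (+1.72) = 0.20 V.
Balancing electrons gives n = 1; the reaction quotient is Q = [Ce⁴⁺]·[Co²⁺]/([Ce³⁺]·[Co³⁺]) = 4.22.
E = E° − (RT/nF) ln Q = 0.20 − (8.314×353)/(1×96500) × (1.440) = 0.200 − 0.044 = 0.156 V.

0.156 V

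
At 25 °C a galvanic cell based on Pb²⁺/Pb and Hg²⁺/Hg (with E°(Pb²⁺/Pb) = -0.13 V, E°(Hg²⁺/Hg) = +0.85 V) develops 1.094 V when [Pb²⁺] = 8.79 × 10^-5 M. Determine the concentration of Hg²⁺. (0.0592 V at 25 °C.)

0.62 M

From the Nernst equation, log Q = n(E° − E)/0.0592 = 2(0.98 − 1.094)/0.0592 = -3.851, so Q = 1.41 × 10^-4.
With Q = [Pb²⁺]/[Hg²⁺] and the known concentrations, [Hg²⁺] in the denominator gives [Hg²⁺] = 0.62 M.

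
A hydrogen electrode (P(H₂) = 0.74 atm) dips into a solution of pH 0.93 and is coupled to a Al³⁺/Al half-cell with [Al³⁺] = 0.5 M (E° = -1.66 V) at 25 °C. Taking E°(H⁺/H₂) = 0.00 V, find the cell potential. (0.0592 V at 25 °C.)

1.61 V

The hydrogen couple is the cathode, so E°_cell = 1.66 V; n = 6.
[H⁺] = 10^(−0.93) = 0.12 M, and Q = [Al³⁺]^2·P(H₂)^3 / [H⁺]^6 = 3.85 × 10^4.
E = E° − (0.0592/6) log Q = 1.66 − (0.0592/6)(4.586) = 1.615 V.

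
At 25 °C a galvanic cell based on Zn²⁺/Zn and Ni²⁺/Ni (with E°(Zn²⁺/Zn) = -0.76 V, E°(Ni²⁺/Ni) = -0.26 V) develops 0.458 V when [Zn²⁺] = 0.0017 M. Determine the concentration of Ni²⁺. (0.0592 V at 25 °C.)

From the Nernst equation, log Q = n(E° − E)/0.0592 = 2(0.50 − 0.458)/0.0592 = 1.419, so Q = 26.2.
With Q = [Zn²⁺]/[Ni²⁺] and the known concentrations, [Ni²⁺] in the denominator gives [Ni²⁺] = 6.5 × 10^-5 M.

6.5 × 10^-5 M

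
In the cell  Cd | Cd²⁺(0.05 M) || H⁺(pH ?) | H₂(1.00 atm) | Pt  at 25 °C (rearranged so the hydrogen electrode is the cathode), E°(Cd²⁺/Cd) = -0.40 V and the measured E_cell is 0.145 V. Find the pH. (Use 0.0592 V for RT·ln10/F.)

pH = 4.96

E°_cell = 0.40 V and n = 2.
log Q = n(E° − E)/0.0592 = 2×(0.40 − 0.145)/0.0592 = 8.615.
With Q = [Cd²⁺]·P(H₂) / [H⁺]^2, solving for [H⁺] gives log[H⁺] = -4.958, so pH = 4.96.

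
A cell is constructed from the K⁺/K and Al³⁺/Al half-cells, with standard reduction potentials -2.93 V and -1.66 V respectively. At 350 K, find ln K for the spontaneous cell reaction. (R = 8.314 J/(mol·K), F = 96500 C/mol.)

ln K = 126.3

E°_cell = -1.66 − (-2.93) = 1.27 V, with n = 3 electrons transferred.
At equilibrium E = 0, so the Nernst equation gives ln K = nFE°/RT = (3)(96500)(1.27)/((8.314)(350)) = 126.35.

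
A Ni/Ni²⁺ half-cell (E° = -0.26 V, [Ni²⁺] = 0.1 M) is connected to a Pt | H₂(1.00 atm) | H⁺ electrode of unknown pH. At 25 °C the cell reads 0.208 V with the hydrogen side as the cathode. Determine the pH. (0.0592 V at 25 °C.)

pH = 1.38

E°_cell = 0.26 V and n = 2.
log Q = n(E° − E)/0.0592 = 2×(0.26 − 0.208)/0.0592 = 1.757.
With Q = [Ni²⁺]·P(H₂) / [H⁺]^2, solving for [H⁺] gives log[H⁺] = -1.378, so pH = 1.38.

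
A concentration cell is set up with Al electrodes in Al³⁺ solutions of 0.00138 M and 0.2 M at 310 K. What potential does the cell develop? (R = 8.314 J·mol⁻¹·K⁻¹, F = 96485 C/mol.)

0.044 V

Both half-cells are Al³⁺/Al, so E°_cell = 0. The concentrated side is the cathode; the cell reaction moves Al³⁺ from high to low concentration with n = 3.
Q = [Al³⁺]_dilute/[Al³⁺]_conc = 0.00138/0.2 = 0.00690.
E = 0 − (RT/nF) ln Q = −((8.314×310)/(3×96485))(-4.976) = 0.0443 V.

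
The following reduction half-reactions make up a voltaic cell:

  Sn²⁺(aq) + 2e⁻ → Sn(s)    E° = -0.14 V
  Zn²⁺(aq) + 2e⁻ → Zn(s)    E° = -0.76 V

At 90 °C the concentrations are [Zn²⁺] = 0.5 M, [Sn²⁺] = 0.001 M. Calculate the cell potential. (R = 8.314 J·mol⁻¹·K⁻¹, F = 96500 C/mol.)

0.523 V

The Sn²⁺/Sn couple has the higher reduction potential and acts as the cathode, so E°_cell = -0.14 − (-0.76) = 0.62 V.
Balancing electrons gives n = 2; the reaction quotient is Q = [Zn²⁺]/[Sn²⁺] = 500.
E = E° − (RT/nF) ln Q = 0.62 − (8.314×363)/(2×96500) × (6.215) = 0.620 − 0.097 = 0.523 V.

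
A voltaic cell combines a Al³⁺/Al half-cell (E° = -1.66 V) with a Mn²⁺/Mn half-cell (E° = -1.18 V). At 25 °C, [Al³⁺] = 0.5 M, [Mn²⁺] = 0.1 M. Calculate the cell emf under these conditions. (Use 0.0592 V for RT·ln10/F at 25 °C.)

The Mn²⁺/Mn couple has the higher reduction potential and acts as the cathode, so E°_cell = -1.18 − (-1.66) = 0.48 V.
Balancing electrons gives n = 6; the reaction quotient is Q = [Al³⁺]^2/[Mn²⁺]^3 = 250.
At 25 °C, E = E° − (0.0592/n) log Q = 0.48 − (0.0592/6)(2.398) = 0.480 − 0.024 = 0.456 V.

0.456 V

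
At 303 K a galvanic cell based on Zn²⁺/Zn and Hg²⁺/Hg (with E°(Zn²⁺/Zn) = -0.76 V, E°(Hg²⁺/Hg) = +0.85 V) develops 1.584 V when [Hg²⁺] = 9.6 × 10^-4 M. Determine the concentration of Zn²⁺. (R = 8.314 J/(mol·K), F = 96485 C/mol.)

0.007 M

From the Nernst equation, ln Q = nF(E° − E)/RT = 2×96485×(1.61 − 1.584)/(8.314×303) = 1.992, so Q = 7.33.
With Q = [Zn²⁺]/[Hg²⁺] and the known concentrations, [Zn²⁺] in the numerator gives [Zn²⁺] = 0.007 M.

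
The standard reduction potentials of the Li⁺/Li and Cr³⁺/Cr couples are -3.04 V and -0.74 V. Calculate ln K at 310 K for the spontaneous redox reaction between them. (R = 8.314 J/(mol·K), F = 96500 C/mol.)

E°_cell = -0.74 − (-3.04) = 2.30 V, with n = 3 electrons transferred.
At equilibrium E = 0, so the Nernst equation gives ln K = nFE°/RT = (3)(96500)(2.30)/((8.314)(310)) = 258.35.

ln K = 258.3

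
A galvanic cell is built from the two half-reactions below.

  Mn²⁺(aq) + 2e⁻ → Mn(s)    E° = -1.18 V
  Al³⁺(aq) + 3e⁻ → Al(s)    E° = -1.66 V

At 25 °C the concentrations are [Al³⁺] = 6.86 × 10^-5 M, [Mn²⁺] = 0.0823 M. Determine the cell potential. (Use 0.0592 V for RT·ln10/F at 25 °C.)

0.530 V

The Mn²⁺/Mn couple has the higher reduction potential and acts as the cathode, so E°_cell = -1.18 − (-1.66) = 0.48 V.
Balancing electrons gives n = 6; the reaction quotient is Q = [Al³⁺]^2/[Mn²⁺]^3 = 8.44 × 10^-6.
At 25 °C, E = E° − (0.0592/n) log Q = 0.48 − (0.0592/6)(-5.074) = 0.480 + 0.050 = 0.530 V.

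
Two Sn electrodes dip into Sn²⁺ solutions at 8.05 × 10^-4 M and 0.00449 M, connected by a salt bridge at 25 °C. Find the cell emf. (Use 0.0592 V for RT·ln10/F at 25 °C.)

0.022 V

Both half-cells are Sn²⁺/Sn, so E°_cell = 0. The concentrated side is the cathode; the cell reaction moves Sn²⁺ from high to low concentration with n = 2.
Q = [Sn²⁺]_dilute/[Sn²⁺]_conc = 8.05 × 10^-4/0.00449 = 0.179.
E = 0 − (0.0592/2) log Q = −(0.0592/2)(-0.746) = 0.0221 V.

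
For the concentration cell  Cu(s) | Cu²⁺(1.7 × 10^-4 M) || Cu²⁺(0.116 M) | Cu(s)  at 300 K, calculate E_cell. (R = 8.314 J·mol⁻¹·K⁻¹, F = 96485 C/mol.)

Both half-cells are Cu²⁺/Cu, so E°_cell = 0. The concentrated side is the cathode; the cell reaction moves Cu²⁺ from high to low concentration with n = 2.
Q = [Cu²⁺]_dilute/[Cu²⁺]_conc = 1.7 × 10^-4/0.116 = 0.00147.
E = 0 − (RT/nF) ln Q = −((8.314×300)/(2×96485))(-6.526) = 0.0844 V.

0.084 V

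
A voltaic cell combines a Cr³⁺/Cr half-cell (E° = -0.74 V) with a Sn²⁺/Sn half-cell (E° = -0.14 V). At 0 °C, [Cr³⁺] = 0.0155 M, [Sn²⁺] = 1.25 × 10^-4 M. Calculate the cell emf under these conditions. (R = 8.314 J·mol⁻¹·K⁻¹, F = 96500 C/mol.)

The Sn²⁺/Sn couple has the higher reduction potential and acts as the cathode, so E°_cell = -0.14 − (-0.74) = 0.60 V.
Balancing electrons gives n = 6; the reaction quotient is Q = [Cr³⁺]^2/[Sn²⁺]^3 = 1.23 × 10^8.
E = E° − (RT/nF) ln Q = 0.60 − (8.314×273)/(6×96500) × (18.628) = 0.600 − 0.073 = 0.527 V.

0.527 V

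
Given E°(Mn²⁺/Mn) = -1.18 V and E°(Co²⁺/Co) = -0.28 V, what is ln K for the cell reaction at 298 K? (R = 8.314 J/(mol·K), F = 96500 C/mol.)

E°_cell = -0.28 − (-1.18) = 0.90 V, with n = 2 electrons transferred.
At equilibrium E = 0, so the Nernst equation gives ln K = nFE°/RT = (2)(96500)(0.90)/((8.314)(298)) = 70.11.

ln K = 70.1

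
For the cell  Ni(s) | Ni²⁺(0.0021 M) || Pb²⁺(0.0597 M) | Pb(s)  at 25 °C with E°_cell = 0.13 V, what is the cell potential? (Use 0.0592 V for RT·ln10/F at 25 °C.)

0.173 V

Balancing electrons gives n = 2; the reaction quotient is Q = [Ni²⁺]/[Pb²⁺] = 0.0352.
At 25 °C, E = E° − (0.0592/n) log Q = 0.13 − (0.0592/2)(-1.454) = 0.130 + 0.043 = 0.173 V.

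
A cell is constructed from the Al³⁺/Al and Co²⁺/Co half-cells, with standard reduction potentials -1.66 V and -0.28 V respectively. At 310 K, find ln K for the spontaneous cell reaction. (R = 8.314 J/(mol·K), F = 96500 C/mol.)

ln K = 310.0

E°_cell = -0.28 − (-1.66) = 1.38 V, with n = 6 electrons transferred.
At equilibrium E = 0, so the Nernst equation gives ln K = nFE°/RT = (6)(96500)(1.38)/((8.314)(310)) = 310.02.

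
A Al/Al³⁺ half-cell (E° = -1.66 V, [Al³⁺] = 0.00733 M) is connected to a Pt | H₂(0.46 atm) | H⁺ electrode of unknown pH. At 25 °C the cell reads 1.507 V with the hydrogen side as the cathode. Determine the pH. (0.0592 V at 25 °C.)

E°_cell = 1.66 V and n = 6.
log Q = n(E° − E)/0.0592 = 6×(1.66 − 1.507)/0.0592 = 15.507.
With Q = [Al³⁺]^2·P(H₂)^3 / [H⁺]^6, solving for [H⁺] gives log[H⁺] = -3.465, so pH = 3.46.

pH = 3.46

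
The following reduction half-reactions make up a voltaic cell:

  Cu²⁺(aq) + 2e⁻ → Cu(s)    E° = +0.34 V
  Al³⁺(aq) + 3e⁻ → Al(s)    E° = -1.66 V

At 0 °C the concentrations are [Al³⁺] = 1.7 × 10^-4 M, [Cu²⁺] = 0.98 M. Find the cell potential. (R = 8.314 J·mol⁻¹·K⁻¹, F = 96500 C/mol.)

2.07 V

The Cu²⁺/Cu couple has the higher reduction potential and acts as the cathode, so E°_cell = +0.34 − (-1.66) = 2.00 V.
Balancing electrons gives n = 6; the reaction quotient is Q = [Al³⁺]^2/[Cu²⁺]^3 = 3.07 × 10^-8.
E = E° − (RT/nF) ln Q = 2.00 − (8.314×273)/(6×96500) × (-17.299) = 2.000 + 0.068 = 2.068 V.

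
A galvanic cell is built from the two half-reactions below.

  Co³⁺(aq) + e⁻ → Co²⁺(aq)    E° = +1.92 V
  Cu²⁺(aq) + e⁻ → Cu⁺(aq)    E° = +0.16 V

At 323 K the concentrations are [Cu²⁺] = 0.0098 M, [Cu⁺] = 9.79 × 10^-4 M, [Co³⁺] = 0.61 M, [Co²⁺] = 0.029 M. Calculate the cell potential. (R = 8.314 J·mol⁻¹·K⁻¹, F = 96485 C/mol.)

1.78 V

The Co³⁺/Co²⁺ couple has the higher reduction potential and acts as the cathode, so E°_cell = +1.92 − (+0.16) = 1.76 V.
Balancing electrons gives n = 1; the reaction quotient is Q = [Cu²⁺]·[Co²⁺]/([Cu⁺]·[Co³⁺]) = 0.476.
E = E° − (RT/nF) ln Q = 1.76 − (8.314×323)/(1×96485) × (-0.743) = 1.760 + 0.021 = 1.781 V.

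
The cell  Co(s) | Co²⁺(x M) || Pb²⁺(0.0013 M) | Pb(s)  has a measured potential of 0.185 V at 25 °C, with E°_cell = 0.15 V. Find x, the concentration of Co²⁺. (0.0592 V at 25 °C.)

8.5 × 10^-5 M

From the Nernst equation, log Q = n(E° − E)/0.0592 = 2(0.15 − 0.185)/0.0592 = -1.182, so Q = 0.0657.
With Q = [Co²⁺]/[Pb²⁺] and the known concentrations, [Co²⁺] in the numerator gives [Co²⁺] = 8.5 × 10^-5 M.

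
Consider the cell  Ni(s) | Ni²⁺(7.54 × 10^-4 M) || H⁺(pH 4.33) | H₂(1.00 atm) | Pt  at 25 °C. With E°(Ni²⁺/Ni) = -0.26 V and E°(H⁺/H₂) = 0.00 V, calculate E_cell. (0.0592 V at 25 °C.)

0.096 V

The hydrogen couple is the cathode, so E°_cell = 0.26 V; n = 2.
[H⁺] = 10^(−4.33) = 4.7 × 10^-5 M, and Q = [Ni²⁺]·P(H₂) / [H⁺]^2 = 3.45 × 10^5.
E = E° − (0.0592/2) log Q = 0.26 − (0.0592/2)(5.537) = 0.096 V.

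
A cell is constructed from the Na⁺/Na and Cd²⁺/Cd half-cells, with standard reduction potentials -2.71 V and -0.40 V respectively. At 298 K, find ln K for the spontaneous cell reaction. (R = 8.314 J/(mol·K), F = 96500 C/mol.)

E°_cell = -0.40 − (-2.71) = 2.31 V, with n = 2 electrons transferred.
At equilibrium E = 0, so the Nernst equation gives ln K = nFE°/RT = (2)(96500)(2.31)/((8.314)(298)) = 179.95.

ln K = 179.9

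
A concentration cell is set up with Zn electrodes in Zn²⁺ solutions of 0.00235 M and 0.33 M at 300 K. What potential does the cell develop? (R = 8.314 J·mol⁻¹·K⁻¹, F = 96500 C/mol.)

Both half-cells are Zn²⁺/Zn, so E°_cell = 0. The concentrated side is the cathode; the cell reaction moves Zn²⁺ from high to low concentration with n = 2.
Q = [Zn²⁺]_dilute/[Zn²⁺]_conc = 0.00235/0.33 = 0.00712.
E = 0 − (RT/nF) ln Q = −((8.314×300)/(2×96500))(-4.945) = 0.0639 V.

0.064 V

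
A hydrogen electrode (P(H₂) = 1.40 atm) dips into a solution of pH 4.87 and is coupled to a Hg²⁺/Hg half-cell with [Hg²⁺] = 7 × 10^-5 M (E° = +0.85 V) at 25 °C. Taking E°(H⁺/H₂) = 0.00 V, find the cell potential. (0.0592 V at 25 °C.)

1.02 V

The Hg²⁺/Hg couple is the cathode, so E°_cell = 0.85 V; n = 2.
[H⁺] = 10^(−4.87) = 1.3 × 10^-5 M, and Q = [H⁺]^2 / ([Hg²⁺]·P(H₂)) = 1.86 × 10^-6.
E = E° − (0.0592/2) log Q = 0.85 − (0.0592/2)(-5.731) = 1.020 V.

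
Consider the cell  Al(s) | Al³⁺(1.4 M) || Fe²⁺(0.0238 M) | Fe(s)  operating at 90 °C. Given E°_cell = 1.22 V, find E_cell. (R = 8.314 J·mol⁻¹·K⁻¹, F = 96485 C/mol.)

1.16 V

Balancing electrons gives n = 6; the reaction quotient is Q = [Al³⁺]^2/[Fe²⁺]^3 = 1.45 × 10^5.
E = E° − (RT/nF) ln Q = 1.22 − (8.314×363)/(6×96485) × (11.887) = 1.220 − 0.062 = 1.158 V.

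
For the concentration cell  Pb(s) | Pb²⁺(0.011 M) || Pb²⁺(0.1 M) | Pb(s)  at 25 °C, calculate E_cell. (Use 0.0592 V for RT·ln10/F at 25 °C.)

0.028 V

Both half-cells are Pb²⁺/Pb, so E°_cell = 0. The concentrated side is the cathode; the cell reaction moves Pb²⁺ from high to low concentration with n = 2.
Q = [Pb²⁺]_dilute/[Pb²⁺]_conc = 0.011/0.1 = 0.110.
E = 0 − (0.0592/2) log Q = −(0.0592/2)(-0.959) = 0.0284 V.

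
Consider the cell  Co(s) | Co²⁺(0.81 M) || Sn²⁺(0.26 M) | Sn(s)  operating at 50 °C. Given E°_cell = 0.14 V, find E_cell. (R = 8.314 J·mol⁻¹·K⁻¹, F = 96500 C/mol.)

0.124 V

Balancing electrons gives n = 2; the reaction quotient is Q = [Co²⁺]/[Sn²⁺] = 3.12.
E = E° − (RT/nF) ln Q = 0.14 − (8.314×323)/(2×96500) × (1.136) = 0.140 − 0.016 = 0.124 V.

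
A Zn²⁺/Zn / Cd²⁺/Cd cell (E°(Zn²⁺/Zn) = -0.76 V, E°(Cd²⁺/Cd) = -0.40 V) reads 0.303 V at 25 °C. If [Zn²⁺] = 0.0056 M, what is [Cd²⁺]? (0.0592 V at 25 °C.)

6.6 × 10^-5 M

From the Nernst equation, log Q = n(E° − E)/0.0592 = 2(0.36 − 0.303)/0.0592 = 1.926, so Q = 84.3.
With Q = [Zn²⁺]/[Cd²⁺] and the known concentrations, [Cd²⁺] in the denominator gives [Cd²⁺] = 6.6 × 10^-5 M.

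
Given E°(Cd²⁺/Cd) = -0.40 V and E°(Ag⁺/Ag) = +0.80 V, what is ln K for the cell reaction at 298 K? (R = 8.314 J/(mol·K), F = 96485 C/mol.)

E°_cell = +0.80 − (-0.40) = 1.20 V, with n = 2 electrons transferred.
At equilibrium E = 0, so the Nernst equation gives ln K = nFE°/RT = (2)(96485)(1.20)/((8.314)(298)) = 93.46.

ln K = 93.5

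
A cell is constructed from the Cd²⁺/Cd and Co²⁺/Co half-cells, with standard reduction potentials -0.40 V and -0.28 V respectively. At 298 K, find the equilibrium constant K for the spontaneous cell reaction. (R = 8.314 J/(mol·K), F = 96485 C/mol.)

1.1 × 10^4

E°_cell = -0.28 − (-0.40) = 0.12 V, with n = 2 electrons transferred.
At equilibrium E = 0, so the Nernst equation gives ln K = nFE°/RT = (2)(96485)(0.12)/((8.314)(298)) = 9.35.
K = e^9.35 = 1.1 × 10^4.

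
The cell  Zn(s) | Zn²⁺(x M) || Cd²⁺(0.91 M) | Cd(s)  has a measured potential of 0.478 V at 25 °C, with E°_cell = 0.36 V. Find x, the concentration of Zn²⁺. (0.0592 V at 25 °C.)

9.4 × 10^-5 M

From the Nernst equation, log Q = n(E° − E)/0.0592 = 2(0.36 − 0.478)/0.0592 = -3.986, so Q = 1.03 × 10^-4.
With Q = [Zn²⁺]/[Cd²⁺] and the known concentrations, [Zn²⁺] in the numerator gives [Zn²⁺] = 9.4 × 10^-5 M.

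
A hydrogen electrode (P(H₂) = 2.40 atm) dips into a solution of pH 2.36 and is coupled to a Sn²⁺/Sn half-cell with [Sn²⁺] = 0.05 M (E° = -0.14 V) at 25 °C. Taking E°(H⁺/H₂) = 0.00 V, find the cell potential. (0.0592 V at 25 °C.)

0.028 V

The hydrogen couple is the cathode, so E°_cell = 0.14 V; n = 2.
[H⁺] = 10^(−2.36) = 0.0044 M, and Q = [Sn²⁺]·P(H₂) / [H⁺]^2 = 6300.
E = E° − (0.0592/2) log Q = 0.14 − (0.0592/2)(3.799) = 0.028 V.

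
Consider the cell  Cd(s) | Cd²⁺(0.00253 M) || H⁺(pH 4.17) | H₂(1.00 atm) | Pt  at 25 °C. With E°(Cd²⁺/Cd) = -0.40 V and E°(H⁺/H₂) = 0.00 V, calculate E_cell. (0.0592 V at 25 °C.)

The hydrogen couple is the cathode, so E°_cell = 0.40 V; n = 2.
[H⁺] = 10^(−4.17) = 6.8 × 10^-5 M, and Q = [Cd²⁺]·P(H₂) / [H⁺]^2 = 5.54 × 10^5.
E = E° − (0.0592/2) log Q = 0.40 − (0.0592/2)(5.743) = 0.230 V.

0.23 V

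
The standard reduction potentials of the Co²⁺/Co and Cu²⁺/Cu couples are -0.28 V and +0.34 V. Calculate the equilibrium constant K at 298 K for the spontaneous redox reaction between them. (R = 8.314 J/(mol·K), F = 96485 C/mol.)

E°_cell = +0.34 − (-0.28) = 0.62 V, with n = 2 electrons transferred.
At equilibrium E = 0, so the Nernst equation gives ln K = nFE°/RT = (2)(96485)(0.62)/((8.314)(298)) = 48.29.
K = e^48.29 = 9.4 × 10^20.

9.4 × 10^20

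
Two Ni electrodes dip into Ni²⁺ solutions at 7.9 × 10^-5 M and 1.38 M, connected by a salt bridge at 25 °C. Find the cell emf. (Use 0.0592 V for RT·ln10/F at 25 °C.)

Both half-cells are Ni²⁺/Ni, so E°_cell = 0. The concentrated side is the cathode; the cell reaction moves Ni²⁺ from high to low concentration with n = 2.
Q = [Ni²⁺]_dilute/[Ni²⁺]_conc = 7.9 × 10^-5/1.38 = 5.72 × 10^-5.
E = 0 − (0.0592/2) log Q = −(0.0592/2)(-4.242) = 0.1256 V.

0.13 V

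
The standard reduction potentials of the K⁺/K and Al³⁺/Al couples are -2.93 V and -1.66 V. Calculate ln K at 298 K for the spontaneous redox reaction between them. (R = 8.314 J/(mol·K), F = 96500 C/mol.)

E°_cell = -1.66 − (-2.93) = 1.27 V, with n = 3 electrons transferred.
At equilibrium E = 0, so the Nernst equation gives ln K = nFE°/RT = (3)(96500)(1.27)/((8.314)(298)) = 148.40.

ln K = 148.4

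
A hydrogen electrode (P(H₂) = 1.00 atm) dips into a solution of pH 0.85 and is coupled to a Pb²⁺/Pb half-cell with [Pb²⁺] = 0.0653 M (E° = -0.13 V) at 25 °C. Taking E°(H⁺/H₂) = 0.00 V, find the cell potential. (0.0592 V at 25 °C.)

0.11 V

The hydrogen couple is the cathode, so E°_cell = 0.13 V; n = 2.
[H⁺] = 10^(−0.85) = 0.14 M, and Q = [Pb²⁺]·P(H₂) / [H⁺]^2 = 3.27.
E = E° − (0.0592/2) log Q = 0.13 − (0.0592/2)(0.515) = 0.115 V.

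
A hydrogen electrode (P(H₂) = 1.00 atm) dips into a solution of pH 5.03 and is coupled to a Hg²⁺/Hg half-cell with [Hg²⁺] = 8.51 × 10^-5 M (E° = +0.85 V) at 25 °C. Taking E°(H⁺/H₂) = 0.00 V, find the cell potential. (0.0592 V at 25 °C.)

The Hg²⁺/Hg couple is the cathode, so E°_cell = 0.85 V; n = 2.
[H⁺] = 10^(−5.03) = 9.3 × 10^-6 M, and Q = [H⁺]^2 / ([Hg²⁺]·P(H₂)) = 1.02 × 10^-6.
E = E° − (0.0592/2) log Q = 0.85 − (0.0592/2)(-5.990) = 1.027 V.

1.03 V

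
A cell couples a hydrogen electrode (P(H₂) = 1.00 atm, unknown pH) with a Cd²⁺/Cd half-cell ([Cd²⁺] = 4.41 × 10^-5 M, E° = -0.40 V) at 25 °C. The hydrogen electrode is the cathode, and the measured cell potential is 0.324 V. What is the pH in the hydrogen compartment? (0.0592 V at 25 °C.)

E°_cell = 0.40 V and n = 2.
log Q = n(E° − E)/0.0592 = 2×(0.40 − 0.324)/0.0592 = 2.568.
With Q = [Cd²⁺]·P(H₂) / [H⁺]^2, solving for [H⁺] gives log[H⁺] = -3.462, so pH = 3.46.

pH = 3.46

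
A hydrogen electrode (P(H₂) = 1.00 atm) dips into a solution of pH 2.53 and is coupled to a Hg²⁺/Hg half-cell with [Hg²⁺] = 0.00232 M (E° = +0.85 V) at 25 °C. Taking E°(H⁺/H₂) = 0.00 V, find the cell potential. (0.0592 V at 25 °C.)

0.92 V

The Hg²⁺/Hg couple is the cathode, so E°_cell = 0.85 V; n = 2.
[H⁺] = 10^(−2.53) = 0.0030 M, and Q = [H⁺]^2 / ([Hg²⁺]·P(H₂)) = 0.00375.
E = E° − (0.0592/2) log Q = 0.85 − (0.0592/2)(-2.425) = 0.922 V.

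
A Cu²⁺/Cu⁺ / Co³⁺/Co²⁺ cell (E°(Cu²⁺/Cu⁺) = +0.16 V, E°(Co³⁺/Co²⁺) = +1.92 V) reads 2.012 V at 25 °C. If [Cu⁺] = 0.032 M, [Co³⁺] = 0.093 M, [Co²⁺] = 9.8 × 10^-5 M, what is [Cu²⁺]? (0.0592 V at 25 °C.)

From the Nernst equation, log Q = n(E° − E)/0.0592 = 1(1.76 − 2.012)/0.0592 = -4.257, so Q = 5.54 × 10^-5.
With Q = [Cu²⁺]·[Co²⁺]/([Cu⁺]·[Co³⁺]) and the known concentrations, [Cu²⁺] in the numerator gives [Cu²⁺] = 0.0017 M.

0.0017 M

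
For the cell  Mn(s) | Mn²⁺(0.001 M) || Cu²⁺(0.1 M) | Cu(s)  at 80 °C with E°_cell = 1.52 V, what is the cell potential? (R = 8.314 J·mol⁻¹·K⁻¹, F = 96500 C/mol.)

1.59 V

Balancing electrons gives n = 2; the reaction quotient is Q = [Mn²⁺]/[Cu²⁺] = 0.0100.
E = E° − (RT/nF) ln Q = 1.52 − (8.314×353)/(2×96500) × (-4.605) = 1.520 + 0.070 = 1.590 V.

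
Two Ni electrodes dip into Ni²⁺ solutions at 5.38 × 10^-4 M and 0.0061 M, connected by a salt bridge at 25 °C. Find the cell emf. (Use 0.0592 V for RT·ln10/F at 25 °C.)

Both half-cells are Ni²⁺/Ni, so E°_cell = 0. The concentrated side is the cathode; the cell reaction moves Ni²⁺ from high to low concentration with n = 2.
Q = [Ni²⁺]_dilute/[Ni²⁺]_conc = 5.38 × 10^-4/0.0061 = 0.0882.
E = 0 − (0.0592/2) log Q = −(0.0592/2)(-1.055) = 0.0312 V.

0.031 V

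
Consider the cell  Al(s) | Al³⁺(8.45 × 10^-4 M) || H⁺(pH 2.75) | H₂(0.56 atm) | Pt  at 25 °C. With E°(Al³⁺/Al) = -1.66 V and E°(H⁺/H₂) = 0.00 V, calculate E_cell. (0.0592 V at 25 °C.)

The hydrogen couple is the cathode, so E°_cell = 1.66 V; n = 6.
[H⁺] = 10^(−2.75) = 0.0018 M, and Q = [Al³⁺]^2·P(H₂)^3 / [H⁺]^6 = 3.97 × 10^9.
E = E° − (0.0592/6) log Q = 1.66 − (0.0592/6)(9.598) = 1.565 V.

1.57 V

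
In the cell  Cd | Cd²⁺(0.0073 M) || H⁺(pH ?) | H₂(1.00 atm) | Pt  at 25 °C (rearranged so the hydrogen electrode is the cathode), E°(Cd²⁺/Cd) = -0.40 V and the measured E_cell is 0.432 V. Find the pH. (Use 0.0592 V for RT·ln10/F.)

pH = 0.53

E°_cell = 0.40 V and n = 2.
log Q = n(E° − E)/0.0592 = 2×(0.40 − 0.432)/0.0592 = -1.081.
With Q = [Cd²⁺]·P(H₂) / [H⁺]^2, solving for [H⁺] gives log[H⁺] = -0.528, so pH = 0.53.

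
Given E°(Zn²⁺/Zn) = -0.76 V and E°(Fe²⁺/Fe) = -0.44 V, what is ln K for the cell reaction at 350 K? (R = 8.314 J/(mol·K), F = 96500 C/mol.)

E°_cell = -0.44 − (-0.76) = 0.32 V, with n = 2 electrons transferred.
At equilibrium E = 0, so the Nernst equation gives ln K = nFE°/RT = (2)(96500)(0.32)/((8.314)(350)) = 21.22.

ln K = 21.2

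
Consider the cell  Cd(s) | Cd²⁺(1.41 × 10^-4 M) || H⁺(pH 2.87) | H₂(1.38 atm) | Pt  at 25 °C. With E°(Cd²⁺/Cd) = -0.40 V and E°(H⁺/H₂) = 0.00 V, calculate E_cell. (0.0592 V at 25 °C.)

The hydrogen couple is the cathode, so E°_cell = 0.40 V; n = 2.
[H⁺] = 10^(−2.87) = 0.0013 M, and Q = [Cd²⁺]·P(H₂) / [H⁺]^2 = 107.
E = E° − (0.0592/2) log Q = 0.40 − (0.0592/2)(2.029) = 0.340 V.

0.34 V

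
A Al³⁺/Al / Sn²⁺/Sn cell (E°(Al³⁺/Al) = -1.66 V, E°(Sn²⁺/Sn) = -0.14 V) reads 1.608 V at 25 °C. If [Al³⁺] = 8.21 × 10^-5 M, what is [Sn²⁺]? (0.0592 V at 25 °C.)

1.8 M

From the Nernst equation, log Q = n(E° − E)/0.0592 = 6(1.52 − 1.608)/0.0592 = -8.919, so Q = 1.21 × 10^-9.
With Q = [Al³⁺]^2/[Sn²⁺]^3 and the known concentrations, [Sn²⁺]^3 in the denominator gives [Sn²⁺] = 1.8 M.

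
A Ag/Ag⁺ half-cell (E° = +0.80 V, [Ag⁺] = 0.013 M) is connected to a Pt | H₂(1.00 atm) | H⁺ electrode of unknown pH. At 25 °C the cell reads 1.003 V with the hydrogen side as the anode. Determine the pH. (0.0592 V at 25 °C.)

E°_cell = 0.80 V and n = 2.
log Q = n(E° − E)/0.0592 = 2×(0.80 − 1.003)/0.0592 = -6.858.
With Q = [H⁺]^2 / ([Ag⁺]^2·P(H₂)), solving for [H⁺] gives log[H⁺] = -5.315, so pH = 5.32.

pH = 5.32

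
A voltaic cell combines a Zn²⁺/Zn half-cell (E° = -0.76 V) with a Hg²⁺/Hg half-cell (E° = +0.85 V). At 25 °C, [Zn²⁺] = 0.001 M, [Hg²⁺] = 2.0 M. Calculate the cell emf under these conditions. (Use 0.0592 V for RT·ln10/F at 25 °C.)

1.71 V

The Hg²⁺/Hg couple has the higher reduction potential and acts as the cathode, so E°_cell = +0.85 − (-0.76) = 1.61 V.
Balancing electrons gives n = 2; the reaction quotient is Q = [Zn²⁺]/[Hg²⁺] = 5 × 10^-4.
At 25 °C, E = E° − (0.0592/n) log Q = 1.61 − (0.0592/2)(-3.301) = 1.610 + 0.098 = 1.708 V.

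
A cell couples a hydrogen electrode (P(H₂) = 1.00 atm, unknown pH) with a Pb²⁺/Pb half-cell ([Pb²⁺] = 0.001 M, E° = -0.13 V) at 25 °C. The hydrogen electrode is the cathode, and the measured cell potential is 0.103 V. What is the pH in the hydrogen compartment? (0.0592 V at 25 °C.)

E°_cell = 0.13 V and n = 2.
log Q = n(E° − E)/0.0592 = 2×(0.13 − 0.103)/0.0592 = 0.912.
With Q = [Pb²⁺]·P(H₂) / [H⁺]^2, solving for [H⁺] gives log[H⁺] = -1.956, so pH = 1.96.

pH = 1.96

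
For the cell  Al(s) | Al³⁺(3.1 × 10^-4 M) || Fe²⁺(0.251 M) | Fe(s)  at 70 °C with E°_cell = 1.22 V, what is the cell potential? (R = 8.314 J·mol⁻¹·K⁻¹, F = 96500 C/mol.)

1.28 V

Balancing electrons gives n = 6; the reaction quotient is Q = [Al³⁺]^2/[Fe²⁺]^3 = 6.08 × 10^-6.
E = E° − (RT/nF) ln Q = 1.22 − (8.314×343)/(6×96500) × (-12.011) = 1.220 + 0.059 = 1.279 V.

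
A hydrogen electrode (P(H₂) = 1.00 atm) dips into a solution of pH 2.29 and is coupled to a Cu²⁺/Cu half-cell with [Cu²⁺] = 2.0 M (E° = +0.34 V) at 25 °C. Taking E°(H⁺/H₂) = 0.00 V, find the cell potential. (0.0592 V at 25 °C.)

The Cu²⁺/Cu couple is the cathode, so E°_cell = 0.34 V; n = 2.
[H⁺] = 10^(−2.29) = 0.0051 M, and Q = [H⁺]^2 / ([Cu²⁺]·P(H₂)) = 1.32 × 10^-5.
E = E° − (0.0592/2) log Q = 0.34 − (0.0592/2)(-4.881) = 0.484 V.

0.48 V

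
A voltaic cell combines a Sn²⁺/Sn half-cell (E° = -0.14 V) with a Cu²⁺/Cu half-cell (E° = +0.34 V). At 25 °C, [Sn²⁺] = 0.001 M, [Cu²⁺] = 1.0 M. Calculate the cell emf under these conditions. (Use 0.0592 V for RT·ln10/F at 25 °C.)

The Cu²⁺/Cu couple has the higher reduction potential and acts as the cathode, so E°_cell = +0.34 − (-0.14) = 0.48 V.
Balancing electrons gives n = 2; the reaction quotient is Q = [Sn²⁺]/[Cu²⁺] = 0.00100.
At 25 °C, E = E° − (0.0592/n) log Q = 0.48 − (0.0592/2)(-3.000) = 0.480 + 0.089 = 0.569 V.

0.569 V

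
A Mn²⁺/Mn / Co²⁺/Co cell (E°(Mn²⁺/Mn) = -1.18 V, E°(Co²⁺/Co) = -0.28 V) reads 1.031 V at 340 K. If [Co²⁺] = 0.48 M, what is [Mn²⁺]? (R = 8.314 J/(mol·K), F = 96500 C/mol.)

6.3 × 10^-5 M

From the Nernst equation, ln Q = nF(E° − E)/RT = 2×96500×(0.90 − 1.031)/(8.314×340) = -8.944, so Q = 1.3 × 10^-4.
With Q = [Mn²⁺]/[Co²⁺] and the known concentrations, [Mn²⁺] in the numerator gives [Mn²⁺] = 6.3 × 10^-5 M.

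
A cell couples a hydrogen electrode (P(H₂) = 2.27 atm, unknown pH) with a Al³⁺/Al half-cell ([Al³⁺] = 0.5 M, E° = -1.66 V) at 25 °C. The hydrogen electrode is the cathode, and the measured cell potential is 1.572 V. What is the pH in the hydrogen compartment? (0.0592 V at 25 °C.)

pH = 1.41

E°_cell = 1.66 V and n = 6.
log Q = n(E° − E)/0.0592 = 6×(1.66 − 1.572)/0.0592 = 8.919.
With Q = [Al³⁺]^2·P(H₂)^3 / [H⁺]^6, solving for [H⁺] gives log[H⁺] = -1.409, so pH = 1.41.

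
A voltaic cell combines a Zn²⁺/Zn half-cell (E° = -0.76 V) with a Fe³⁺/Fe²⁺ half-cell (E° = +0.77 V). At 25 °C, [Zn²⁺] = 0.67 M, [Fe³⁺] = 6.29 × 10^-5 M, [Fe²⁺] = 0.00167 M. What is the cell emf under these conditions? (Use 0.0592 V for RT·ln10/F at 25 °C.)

1.45 V

The Fe³⁺/Fe²⁺ couple has the higher reduction potential and acts as the cathode, so E°_cell = +0.77 − (-0.76) = 1.53 V.
Balancing electrons gives n = 2; the reaction quotient is Q = [Zn²⁺]·[Fe²⁺]^2/[Fe³⁺]^2 = 472.
At 25 °C, E = E° − (0.0592/n) log Q = 1.53 − (0.0592/2)(2.674) = 1.530 − 0.079 = 1.451 V.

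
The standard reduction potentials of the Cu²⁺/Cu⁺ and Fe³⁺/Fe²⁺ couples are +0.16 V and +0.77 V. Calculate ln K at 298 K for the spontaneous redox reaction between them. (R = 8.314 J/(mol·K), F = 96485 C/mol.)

E°_cell = +0.77 − (+0.16) = 0.61 V, with n = 1 electron transferred.
At equilibrium E = 0, so the Nernst equation gives ln K = nFE°/RT = (1)(96485)(0.61)/((8.314)(298)) = 23.76.

ln K = 23.8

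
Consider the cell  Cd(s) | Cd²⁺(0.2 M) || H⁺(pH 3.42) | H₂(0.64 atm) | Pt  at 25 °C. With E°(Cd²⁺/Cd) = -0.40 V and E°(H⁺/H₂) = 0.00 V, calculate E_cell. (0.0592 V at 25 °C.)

The hydrogen couple is the cathode, so E°_cell = 0.40 V; n = 2.
[H⁺] = 10^(−3.42) = 3.8 × 10^-4 M, and Q = [Cd²⁺]·P(H₂) / [H⁺]^2 = 8.86 × 10^5.
E = E° − (0.0592/2) log Q = 0.40 − (0.0592/2)(5.947) = 0.224 V.

0.22 V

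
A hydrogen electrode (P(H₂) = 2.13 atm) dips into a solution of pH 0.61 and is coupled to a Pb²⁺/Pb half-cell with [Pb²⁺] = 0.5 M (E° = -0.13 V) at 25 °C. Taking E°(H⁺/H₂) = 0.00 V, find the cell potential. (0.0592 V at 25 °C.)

0.093 V

The hydrogen couple is the cathode, so E°_cell = 0.13 V; n = 2.
[H⁺] = 10^(−0.61) = 0.25 M, and Q = [Pb²⁺]·P(H₂) / [H⁺]^2 = 17.7.
E = E° − (0.0592/2) log Q = 0.13 − (0.0592/2)(1.247) = 0.093 V.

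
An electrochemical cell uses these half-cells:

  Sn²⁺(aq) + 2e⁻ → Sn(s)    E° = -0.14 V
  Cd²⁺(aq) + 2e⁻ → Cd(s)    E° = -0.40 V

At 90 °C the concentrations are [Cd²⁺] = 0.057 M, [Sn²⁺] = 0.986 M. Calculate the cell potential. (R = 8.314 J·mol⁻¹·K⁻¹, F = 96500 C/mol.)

0.305 V

The Sn²⁺/Sn couple has the higher reduction potential and acts as the cathode, so E°_cell = -0.14 − (-0.40) = 0.26 V.
Balancing electrons gives n = 2; the reaction quotient is Q = [Cd²⁺]/[Sn²⁺] = 0.0578.
E = E° − (RT/nF) ln Q = 0.26 − (8.314×363)/(2×96500) × (-2.851) = 0.260 + 0.045 = 0.305 V.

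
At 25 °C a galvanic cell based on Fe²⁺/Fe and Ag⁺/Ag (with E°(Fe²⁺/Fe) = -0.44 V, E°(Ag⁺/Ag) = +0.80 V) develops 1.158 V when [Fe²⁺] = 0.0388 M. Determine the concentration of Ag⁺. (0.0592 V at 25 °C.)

0.0081 M

From the Nernst equation, log Q = n(E° − E)/0.0592 = 2(1.24 − 1.158)/0.0592 = 2.770, so Q = 589.
With Q = [Fe²⁺]/[Ag⁺]^2 and the known concentrations, [Ag⁺]^2 in the denominator gives [Ag⁺] = 0.0081 M.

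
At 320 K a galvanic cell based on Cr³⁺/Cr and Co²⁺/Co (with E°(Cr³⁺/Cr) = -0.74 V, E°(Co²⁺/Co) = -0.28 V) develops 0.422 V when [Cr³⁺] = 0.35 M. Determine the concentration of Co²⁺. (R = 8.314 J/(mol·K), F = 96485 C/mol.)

0.032 M

From the Nernst equation, ln Q = nF(E° − E)/RT = 6×96485×(0.46 − 0.422)/(8.314×320) = 8.269, so Q = 3900.
With Q = [Cr³⁺]^2/[Co²⁺]^3 and the known concentrations, [Co²⁺]^3 in the denominator gives [Co²⁺] = 0.032 M.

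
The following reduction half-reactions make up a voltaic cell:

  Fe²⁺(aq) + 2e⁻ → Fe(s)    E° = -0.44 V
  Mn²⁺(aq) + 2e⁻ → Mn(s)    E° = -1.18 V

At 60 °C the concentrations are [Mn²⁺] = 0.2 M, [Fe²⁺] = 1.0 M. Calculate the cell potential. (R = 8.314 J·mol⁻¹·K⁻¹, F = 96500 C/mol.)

The Fe²⁺/Fe couple has the higher reduction potential and acts as the cathode, so E°_cell = -0.44 − (-1.18) = 0.74 V.
Balancing electrons gives n = 2; the reaction quotient is Q = [Mn²⁺]/[Fe²⁺] = 0.200.
E = E° − (RT/nF) ln Q = 0.74 − (8.314×333)/(2×96500) × (-1.609) = 0.740 + 0.023 = 0.763 V.

0.763 V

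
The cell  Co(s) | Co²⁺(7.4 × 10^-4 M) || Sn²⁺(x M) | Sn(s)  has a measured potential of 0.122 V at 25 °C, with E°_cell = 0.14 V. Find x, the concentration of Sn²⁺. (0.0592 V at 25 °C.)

From the Nernst equation, log Q = n(E° − E)/0.0592 = 2(0.14 − 0.122)/0.0592 = 0.608, so Q = 4.06.
With Q = [Co²⁺]/[Sn²⁺] and the known concentrations, [Sn²⁺] in the denominator gives [Sn²⁺] = 1.8 × 10^-4 M.

1.8 × 10^-4 M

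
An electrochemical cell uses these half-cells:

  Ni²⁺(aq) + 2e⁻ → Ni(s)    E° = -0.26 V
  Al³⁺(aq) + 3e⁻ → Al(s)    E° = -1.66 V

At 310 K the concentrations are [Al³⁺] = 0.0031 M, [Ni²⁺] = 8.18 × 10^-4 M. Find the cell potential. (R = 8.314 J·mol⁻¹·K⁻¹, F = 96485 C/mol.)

1.36 V

The Ni²⁺/Ni couple has the higher reduction potential and acts as the cathode, so E°_cell = -0.26 − (-1.66) = 1.40 V.
Balancing electrons gives n = 6; the reaction quotient is Q = [Al³⁺]^2/[Ni²⁺]^3 = 1.76 × 10^4.
E = E° − (RT/nF) ln Q = 1.40 − (8.314×310)/(6×96485) × (9.773) = 1.400 − 0.044 = 1.356 V.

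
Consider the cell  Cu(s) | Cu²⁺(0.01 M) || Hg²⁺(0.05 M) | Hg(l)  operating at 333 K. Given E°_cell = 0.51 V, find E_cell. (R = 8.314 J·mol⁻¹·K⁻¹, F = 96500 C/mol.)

Balancing electrons gives n = 2; the reaction quotient is Q = [Cu²⁺]/[Hg²⁺] = 0.200.
E = E° − (RT/nF) ln Q = 0.51 − (8.314×333)/(2×96500) × (-1.609) = 0.510 + 0.023 = 0.533 V.

0.533 V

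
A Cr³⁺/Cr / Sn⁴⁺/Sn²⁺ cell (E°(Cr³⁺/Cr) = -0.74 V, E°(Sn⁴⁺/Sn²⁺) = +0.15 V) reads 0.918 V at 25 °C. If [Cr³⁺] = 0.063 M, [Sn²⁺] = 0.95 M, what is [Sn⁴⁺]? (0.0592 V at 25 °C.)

From the Nernst equation, log Q = n(E° − E)/0.0592 = 6(0.89 − 0.918)/0.0592 = -2.838, so Q = 0.00145.
With Q = [Cr³⁺]^2·[Sn²⁺]^3/[Sn⁴⁺]^3 and the known concentrations, [Sn⁴⁺]^3 in the denominator gives [Sn⁴⁺] = 1.3 M.

1.3 M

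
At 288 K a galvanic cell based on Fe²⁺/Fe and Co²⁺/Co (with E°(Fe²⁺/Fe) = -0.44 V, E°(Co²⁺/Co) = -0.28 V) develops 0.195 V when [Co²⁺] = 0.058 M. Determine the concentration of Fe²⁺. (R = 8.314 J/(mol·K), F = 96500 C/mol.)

From the Nernst equation, ln Q = nF(E° − E)/RT = 2×96500×(0.16 − 0.195)/(8.314×288) = -2.821, so Q = 0.0595.
With Q = [Fe²⁺]/[Co²⁺] and the known concentrations, [Fe²⁺] in the numerator gives [Fe²⁺] = 0.0035 M.

0.0035 M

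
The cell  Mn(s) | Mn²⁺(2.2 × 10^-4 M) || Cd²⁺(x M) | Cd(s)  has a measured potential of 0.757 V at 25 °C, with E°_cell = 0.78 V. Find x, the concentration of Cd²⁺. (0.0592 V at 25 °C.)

From the Nernst equation, log Q = n(E° − E)/0.0592 = 2(0.78 − 0.757)/0.0592 = 0.777, so Q = 5.98.
With Q = [Mn²⁺]/[Cd²⁺] and the known concentrations, [Cd²⁺] in the denominator gives [Cd²⁺] = 3.7 × 10^-5 M.

3.7 × 10^-5 M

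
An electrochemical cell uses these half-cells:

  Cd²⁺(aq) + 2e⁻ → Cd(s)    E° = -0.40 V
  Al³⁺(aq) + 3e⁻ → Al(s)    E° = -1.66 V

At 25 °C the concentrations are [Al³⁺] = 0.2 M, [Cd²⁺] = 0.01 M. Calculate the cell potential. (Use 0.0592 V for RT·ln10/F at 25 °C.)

1.21 V

The Cd²⁺/Cd couple has the higher reduction potential and acts as the cathode, so E°_cell = -0.40 − (-1.66) = 1.26 V.
Balancing electrons gives n = 6; the reaction quotient is Q = [Al³⁺]^2/[Cd²⁺]^3 = 4 × 10^4.
At 25 °C, E = E° − (0.0592/n) log Q = 1.26 − (0.0592/6)(4.602) = 1.260 − 0.045 = 1.215 V.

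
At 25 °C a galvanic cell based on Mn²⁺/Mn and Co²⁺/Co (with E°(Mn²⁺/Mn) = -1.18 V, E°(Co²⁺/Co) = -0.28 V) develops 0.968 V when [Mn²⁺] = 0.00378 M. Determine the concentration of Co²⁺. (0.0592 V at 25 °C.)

0.75 M

From the Nernst equation, log Q = n(E° − E)/0.0592 = 2(0.90 − 0.968)/0.0592 = -2.297, so Q = 0.00504.
With Q = [Mn²⁺]/[Co²⁺] and the known concentrations, [Co²⁺] in the denominator gives [Co²⁺] = 0.75 M.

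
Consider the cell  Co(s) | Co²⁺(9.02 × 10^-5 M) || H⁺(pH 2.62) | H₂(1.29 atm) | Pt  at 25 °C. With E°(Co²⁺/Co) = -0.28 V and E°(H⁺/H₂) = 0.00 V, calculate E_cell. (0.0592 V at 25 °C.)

The hydrogen couple is the cathode, so E°_cell = 0.28 V; n = 2.
[H⁺] = 10^(−2.62) = 0.0024 M, and Q = [Co²⁺]·P(H₂) / [H⁺]^2 = 20.2.
E = E° − (0.0592/2) log Q = 0.28 − (0.0592/2)(1.306) = 0.241 V.

0.24 V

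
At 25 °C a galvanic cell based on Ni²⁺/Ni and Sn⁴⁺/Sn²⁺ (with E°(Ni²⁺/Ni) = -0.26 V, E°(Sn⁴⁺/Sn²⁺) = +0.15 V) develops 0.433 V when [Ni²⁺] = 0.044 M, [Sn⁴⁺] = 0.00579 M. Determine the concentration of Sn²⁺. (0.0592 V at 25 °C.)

From the Nernst equation, log Q = n(E° − E)/0.0592 = 2(0.41 − 0.433)/0.0592 = -0.777, so Q = 0.167.
With Q = [Ni²⁺]·[Sn²⁺]/[Sn⁴⁺] and the known concentrations, [Sn²⁺] in the numerator gives [Sn²⁺] = 0.022 M.

0.022 M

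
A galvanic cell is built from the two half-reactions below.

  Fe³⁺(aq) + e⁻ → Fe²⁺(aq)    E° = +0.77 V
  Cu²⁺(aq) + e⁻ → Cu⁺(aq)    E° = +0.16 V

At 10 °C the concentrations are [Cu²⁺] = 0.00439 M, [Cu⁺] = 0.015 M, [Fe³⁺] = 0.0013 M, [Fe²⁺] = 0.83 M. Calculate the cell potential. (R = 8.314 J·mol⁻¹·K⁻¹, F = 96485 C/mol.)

0.482 V

The Fe³⁺/Fe²⁺ couple has the higher reduction potential and acts as the cathode, so E°_cell = +0.77 − (+0.16) = 0.61 V.
Balancing electrons gives n = 1; the reaction quotient is Q = [Cu²⁺]·[Fe²⁺]/([Cu⁺]·[Fe³⁺]) = 187.
E = E° − (RT/nF) ln Q = 0.61 − (8.314×283)/(1×96485) × (5.230) = 0.610 − 0.128 = 0.482 V.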